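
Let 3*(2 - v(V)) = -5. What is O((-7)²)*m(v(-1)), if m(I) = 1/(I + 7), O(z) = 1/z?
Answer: 3/1568 ≈ 0.0019133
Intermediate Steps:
v(V) = 11/3 (v(V) = 2 - ⅓*(-5) = 2 + 5/3 = 11/3)
m(I) = 1/(7 + I)
O((-7)²)*m(v(-1)) = 1/(((-7)²)*(7 + 11/3)) = 1/(49*(32/3)) = (1/49)*(3/32) = 3/1568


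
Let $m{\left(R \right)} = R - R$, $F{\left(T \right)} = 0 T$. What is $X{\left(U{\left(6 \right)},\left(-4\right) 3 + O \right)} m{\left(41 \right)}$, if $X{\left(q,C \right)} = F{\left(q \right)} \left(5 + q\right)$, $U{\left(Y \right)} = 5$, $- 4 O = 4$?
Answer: $0$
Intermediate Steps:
$O = -1$ ($O = \left(- \frac{1}{4}\right) 4 = -1$)
$F{\left(T \right)} = 0$
$X{\left(q,C \right)} = 0$ ($X{\left(q,C \right)} = 0 \left(5 + q\right) = 0$)
$m{\left(R \right)} = 0$
$X{\left(U{\left(6 \right)},\left(-4\right) 3 + O \right)} m{\left(41 \right)} = 0 \cdot 0 = 0$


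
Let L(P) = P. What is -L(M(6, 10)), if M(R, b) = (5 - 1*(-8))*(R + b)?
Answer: -208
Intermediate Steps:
M(R, b) = 13*R + 13*b (M(R, b) = (5 + 8)*(R + b) = 13*(R + b) = 13*R + 13*b)
-L(M(6, 10)) = -(13*6 + 13*10) = -(78 + 130) = -1*208 = -208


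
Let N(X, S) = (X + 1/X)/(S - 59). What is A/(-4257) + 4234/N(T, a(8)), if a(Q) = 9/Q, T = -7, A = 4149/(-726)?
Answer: 1178060709803/34339800 ≈ 34306.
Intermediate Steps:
A = -1383/242 (A = 4149*(-1/726) = -1383/242 ≈ -5.7149)
N(X, S) = (X + 1/X)/(-59 + S)
A/(-4257) + 4234/N(T, a(8)) = -1383/242/(-4257) + 4234/(((1 + (-7)²)/((-7)*(-59 + 9/8)))) = -1383/242*(-1/4257) + 4234/((-(1 + 49)/(7*(-59 + 9*(⅛))))) = 461/343398 + 4234/((-⅐*50/(-59 + 9/8))) = 461/343398 + 4234/((-⅐*50/(-463/8))) = 461/343398 + 4234/((-⅐*(-8/463)*50)) = 461/343398 + 4234/(400/3241) = 461/343398 + 4234*(3241/400) = 461/343398 + 6861197/200 = 1178060709803/34339800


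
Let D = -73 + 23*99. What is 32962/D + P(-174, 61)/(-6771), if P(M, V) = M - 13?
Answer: 111798925/7461642 ≈ 14.983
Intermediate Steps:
P(M, V) = -13 + M
D = 2204 (D = -73 + 2277 = 2204)
32962/D + P(-174, 61)/(-6771) = 32962/2204 + (-13 - 174)/(-6771) = 32962*(1/2204) - 187*(-1/6771) = 16481/1102 + 187/6771 = 111798925/7461642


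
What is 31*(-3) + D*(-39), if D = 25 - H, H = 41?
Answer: 531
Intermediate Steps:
D = -16 (D = 25 - 1*41 = 25 - 41 = -16)
31*(-3) + D*(-39) = 31*(-3) - 16*(-39) = -93 + 624 = 531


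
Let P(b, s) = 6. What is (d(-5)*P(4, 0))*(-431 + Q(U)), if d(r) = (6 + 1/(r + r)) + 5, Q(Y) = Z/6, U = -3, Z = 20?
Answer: -139847/5 ≈ -27969.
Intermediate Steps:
Q(Y) = 10/3 (Q(Y) = 20/6 = 20*(1/6) = 10/3)
d(r) = 11 + 1/(2*r) (d(r) = (6 + 1/(2*r)) + 5 = 11 + 1/(2*r))
(d(-5)*P(4, 0))*(-431 + Q(U)) = ((11 + (1/2)/(-5))*6)*(-431 + 10/3) = ((11 + (1/2)*(-1/5))*6)*(-1283/3) = ((11 - 1/10)*6)*(-1283/3) = ((109/10)*6)*(-1283/3) = (327/5)*(-1283/3) = -139847/5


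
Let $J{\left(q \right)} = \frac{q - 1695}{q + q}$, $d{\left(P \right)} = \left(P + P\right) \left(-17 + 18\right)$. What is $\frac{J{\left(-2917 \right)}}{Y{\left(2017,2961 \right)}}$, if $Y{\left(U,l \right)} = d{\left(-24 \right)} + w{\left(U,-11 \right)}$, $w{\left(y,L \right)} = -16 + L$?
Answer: $- \frac{2306}{218775} \approx -0.010541$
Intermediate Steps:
$d{\left(P \right)} = 2 P$ ($d{\left(P \right)} = 2 P 1 = 2 P$)
$J{\left(q \right)} = \frac{-1695 + q}{2 q}$
$Y{\left(U,l \right)} = -75$ ($Y{\left(U,l \right)} = 2 \left(-24\right) - 27 = -48 - 27 = -75$)
$\frac{J{\left(-2917 \right)}}{Y{\left(2017,2961 \right)}} = \frac{\frac{1}{2} \frac{1}{-2917} \left(-1695 - 2917\right)}{-75} = \frac{1}{2} \left(- \frac{1}{2917}\right) \left(-4612\right) \left(- \frac{1}{75}\right) = \frac{2306}{2917} \left(- \frac{1}{75}\right) = - \frac{2306}{218775}$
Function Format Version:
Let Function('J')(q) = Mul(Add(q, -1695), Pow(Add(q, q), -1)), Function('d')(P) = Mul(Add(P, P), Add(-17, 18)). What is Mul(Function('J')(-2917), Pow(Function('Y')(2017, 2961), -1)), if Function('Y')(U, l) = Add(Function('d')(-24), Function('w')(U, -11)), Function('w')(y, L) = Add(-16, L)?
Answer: Rational(-2306, 218775) ≈ -0.010541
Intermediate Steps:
Function('d')(P) = Mul(2, P) (Function('d')(P) = Mul(Mul(2, P), 1) = Mul(2, P))
Function('J')(q) = Mul(Rational(1, 2), Pow(q, -1), Add(-1695, q)) (Function('J')(q) = Mul(Add(-1695, q), Pow(Mul(2, q), -1)) = Mul(Add(-1695, q), Mul(Rational(1, 2), Pow(q, -1))) = Mul(Rational(1, 2), Pow(q, -1), Add(-1695, q)))
Function('Y')(U, l) = -75 (Function('Y')(U, l) = Add(Mul(2, -24), Add(-16, -11)) = Add(-48, -27) = -75)
Mul(Function('J')(-2917), Pow(Function('Y')(2017, 2961), -1)) = Mul(Mul(Rational(1, 2), Pow(-2917, -1), Add(-1695, -2917)), Pow(-75, -1)) = Mul(Mul(Rational(1, 2), Rational(-1, 2917), -4612), Rational(-1, 75)) = Mul(Rational(2306, 2917), Rational(-1, 75)) = Rational(-2306, 218775)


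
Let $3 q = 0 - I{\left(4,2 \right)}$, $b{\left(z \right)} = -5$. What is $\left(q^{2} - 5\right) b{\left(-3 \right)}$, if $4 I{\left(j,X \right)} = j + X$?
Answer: $\frac{95}{4} \approx 23.75$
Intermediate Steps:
$I{\left(j,X \right)} = \frac{X}{4} + \frac{j}{4}$ ($I{\left(j,X \right)} = \frac{j + X}{4} = \frac{X + j}{4} = \frac{X}{4} + \frac{j}{4}$)
$q = - \frac{1}{2}$ ($q = \frac{0 - \left(\frac{1}{4} \cdot 2 + \frac{1}{4} \cdot 4\right)}{3} = \frac{0 - \left(\frac{1}{2} + 1\right)}{3} = \frac{0 - \frac{3}{2}}{3} = \frac{1}{3} \left(- \frac{3}{2}\right) = - \frac{1}{2} \approx -0.5$)
$\left(q^{2} - 5\right) b{\left(-3 \right)} = \left(\left(- \frac{1}{2}\right)^{2} - 5\right) \left(-5\right) = \left(\frac{1}{4} - 5\right) \left(-5\right) = \left(- \frac{19}{4}\right) \left(-5\right) = \frac{95}{4}$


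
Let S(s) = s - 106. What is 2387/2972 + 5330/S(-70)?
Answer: -1927581/65384 ≈ -29.481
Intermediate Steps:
S(s) = -106 + s
2387/2972 + 5330/S(-70) = 2387/2972 + 5330/(-106 - 70) = 2387*(1/2972) + 5330/(-176) = 2387/2972 + 5330*(-1/176) = 2387/2972 - 2665/88 = -1927581/65384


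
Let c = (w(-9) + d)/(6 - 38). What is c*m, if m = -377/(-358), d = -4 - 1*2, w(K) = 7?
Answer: -377/11456 ≈ -0.032908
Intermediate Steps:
d = -6 (d = -4 - 2 = -6)
c = -1/32 (c = (7 - 6)/(6 - 38) = 1/(-32) = 1*(-1/32) = -1/32 ≈ -0.031250)
m = 377/358 (m = -377*(-1/358) = 377/358 ≈ 1.0531)
c*m = -1/32*377/358 = -377/11456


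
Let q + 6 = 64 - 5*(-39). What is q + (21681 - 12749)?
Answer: 9185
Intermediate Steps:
q = 253 (q = -6 + (64 - 5*(-39)) = -6 + (64 + 195) = -6 + 259 = 253)
q + (21681 - 12749) = 253 + (21681 - 12749) = 253 + 8932 = 9185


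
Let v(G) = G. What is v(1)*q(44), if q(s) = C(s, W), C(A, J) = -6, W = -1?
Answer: -6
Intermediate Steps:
q(s) = -6
v(1)*q(44) = 1*(-6) = -6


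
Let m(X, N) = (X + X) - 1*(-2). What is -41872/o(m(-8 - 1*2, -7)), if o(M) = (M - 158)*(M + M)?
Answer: -2617/396 ≈ -6.6086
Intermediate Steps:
m(X, N) = 2 + 2*X (m(X, N) = 2*X + 2 = 2 + 2*X)
o(M) = 2*M*(-158 + M) (o(M) = (-158 + M)*(2*M) = 2*M*(-158 + M))
-41872/o(m(-8 - 1*2, -7)) = -41872*1/(2*(-158 + (2 + 2*(-8 - 1*2)))*(2 + 2*(-8 - 1*2))) = -41872*1/(2*(-158 + (2 + 2*(-8 - 2)))*(2 + 2*(-8 - 2))) = -41872*1/(2*(-158 + (2 + 2*(-10)))*(2 + 2*(-10))) = -41872*1/(2*(-158 + (2 - 20))*(2 - 20)) = -41872*(-1/(36*(-158 - 18))) = -41872/(2*(-18)*(-176)) = -41872/6336 = -41872*1/6336 = -2617/396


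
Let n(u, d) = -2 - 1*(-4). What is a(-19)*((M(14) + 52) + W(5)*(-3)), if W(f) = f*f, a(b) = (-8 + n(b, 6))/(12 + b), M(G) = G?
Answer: -54/7 ≈ -7.7143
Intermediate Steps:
n(u, d) = 2 (n(u, d) = -2 + 4 = 2)
a(b) = -6/(12 + b) (a(b) = (-8 + 2)/(12 + b) = -6/(12 + b))
W(f) = f²
a(-19)*((M(14) + 52) + W(5)*(-3)) = (-6/(12 - 19))*((14 + 52) + 5²*(-3)) = (-6/(-7))*(66 + 25*(-3)) = (-6*(-⅐))*(66 - 75) = (6/7)*(-9) = -54/7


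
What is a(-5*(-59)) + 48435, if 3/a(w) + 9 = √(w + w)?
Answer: 24653442/509 + 3*√590/509 ≈ 48435.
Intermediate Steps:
a(w) = 3/(-9 + √2*√w) (a(w) = 3/(-9 + √(w + w)) = 3/(-9 + √(2*w)) = 3/(-9 + √2*√w))
a(-5*(-59)) + 48435 = 3/(-9 + √2*√(-5*(-59))) + 48435 = 3/(-9 + √2*√295) + 48435 = 3/(-9 + √590) + 48435 = 48435 + 3/(-9 + √590)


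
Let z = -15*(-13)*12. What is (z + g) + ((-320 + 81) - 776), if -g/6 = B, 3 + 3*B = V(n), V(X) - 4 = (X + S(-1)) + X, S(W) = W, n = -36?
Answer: 1469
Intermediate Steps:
V(X) = 3 + 2*X (V(X) = 4 + ((X - 1) + X) = 4 + ((-1 + X) + X) = 4 + (-1 + 2*X) = 3 + 2*X)
B = -24 (B = -1 + (3 + 2*(-36))/3 = -1 + (3 - 72)/3 = -1 + (⅓)*(-69) = -1 - 23 = -24)
g = 144 (g = -6*(-24) = 144)
z = 2340 (z = 195*12 = 2340)
(z + g) + ((-320 + 81) - 776) = (2340 + 144) + ((-320 + 81) - 776) = 2484 + (-239 - 776) = 2484 - 1015 = 1469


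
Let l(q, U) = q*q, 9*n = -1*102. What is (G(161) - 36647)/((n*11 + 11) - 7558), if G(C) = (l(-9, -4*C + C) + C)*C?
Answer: -1389/4603 ≈ -0.30176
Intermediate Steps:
n = -34/3 (n = (-1*102)/9 = (1/9)*(-102) = -34/3 ≈ -11.333)
l(q, U) = q**2
G(C) = C*(81 + C) (G(C) = ((-9)**2 + C)*C = (81 + C)*C = C*(81 + C))
(G(161) - 36647)/((n*11 + 11) - 7558) = (161*(81 + 161) - 36647)/((-34/3*11 + 11) - 7558) = (161*242 - 36647)/((-374/3 + 11) - 7558) = (38962 - 36647)/(-341/3 - 7558) = 2315/(-23015/3) = 2315*(-3/23015) = -1389/4603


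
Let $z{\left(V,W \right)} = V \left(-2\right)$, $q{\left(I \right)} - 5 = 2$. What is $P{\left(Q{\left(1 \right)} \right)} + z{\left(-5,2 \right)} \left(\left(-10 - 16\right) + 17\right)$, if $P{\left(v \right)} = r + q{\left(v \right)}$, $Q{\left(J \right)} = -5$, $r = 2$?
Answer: $-81$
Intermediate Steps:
$q{\left(I \right)} = 7$ ($q{\left(I \right)} = 5 + 2 = 7$)
$P{\left(v \right)} = 9$ ($P{\left(v \right)} = 2 + 7 = 9$)
$z{\left(V,W \right)} = - 2 V$
$P{\left(Q{\left(1 \right)} \right)} + z{\left(-5,2 \right)} \left(\left(-10 - 16\right) + 17\right) = 9 + \left(-2\right) \left(-5\right) \left(\left(-10 - 16\right) + 17\right) = 9 + 10 \left(-26 + 17\right) = 9 + 10 \left(-9\right) = 9 - 90 = -81$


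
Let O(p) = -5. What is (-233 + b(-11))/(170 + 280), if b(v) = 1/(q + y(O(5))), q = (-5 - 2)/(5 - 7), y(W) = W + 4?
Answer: -1163/2250 ≈ -0.51689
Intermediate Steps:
y(W) = 4 + W
q = 7/2 (q = -7/(-2) = -7*(-½) = 7/2 ≈ 3.5000)
b(v) = ⅖ (b(v) = 1/(7/2 + (4 - 5)) = 1/(7/2 - 1) = 1/(5/2) = ⅖)
(-233 + b(-11))/(170 + 280) = (-233 + ⅖)/(170 + 280) = -1163/5/450 = -1163/5*1/450 = -1163/2250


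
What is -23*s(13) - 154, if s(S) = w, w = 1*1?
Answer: -177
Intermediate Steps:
w = 1
s(S) = 1
-23*s(13) - 154 = -23*1 - 154 = -23 - 154 = -177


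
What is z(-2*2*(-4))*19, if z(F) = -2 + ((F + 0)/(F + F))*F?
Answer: 114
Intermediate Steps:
z(F) = -2 + F/2 (z(F) = -2 + (F/((2*F)))*F = -2 + (F*(1/(2*F)))*F = -2 + F/2)
z(-2*2*(-4))*19 = (-2 + (-2*2*(-4))/2)*19 = (-2 + (-4*(-4))/2)*19 = (-2 + (½)*16)*19 = (-2 + 8)*19 = 6*19 = 114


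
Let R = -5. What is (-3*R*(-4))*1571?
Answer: -94260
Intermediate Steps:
(-3*R*(-4))*1571 = (-3*(-5)*(-4))*1571 = (15*(-4))*1571 = -60*1571 = -94260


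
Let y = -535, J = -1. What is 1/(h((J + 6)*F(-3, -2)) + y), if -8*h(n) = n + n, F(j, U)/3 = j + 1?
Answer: -2/1055 ≈ -0.0018957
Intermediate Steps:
F(j, U) = 3 + 3*j (F(j, U) = 3*(j + 1) = 3*(1 + j) = 3 + 3*j)
h(n) = -n/4 (h(n) = -(n + n)/8 = -n/4)
1/(h((J + 6)*F(-3, -2)) + y) = 1/(-(-1 + 6)*(3 + 3*(-3))/4 - 535) = 1/(-5*(3 - 9)/4 - 535) = 1/(-5*(-6)/4 - 535) = 1/(-¼*(-30) - 535) = 1/(15/2 - 535) = 1/(-1055/2) = -2/1055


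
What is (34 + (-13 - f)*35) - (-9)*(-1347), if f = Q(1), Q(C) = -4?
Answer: -12404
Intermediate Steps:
f = -4
(34 + (-13 - f)*35) - (-9)*(-1347) = (34 + (-13 - 1*(-4))*35) - (-9)*(-1347) = (34 + (-13 + 4)*35) - 1*12123 = (34 - 9*35) - 12123 = (34 - 315) - 12123 = -281 - 12123 = -12404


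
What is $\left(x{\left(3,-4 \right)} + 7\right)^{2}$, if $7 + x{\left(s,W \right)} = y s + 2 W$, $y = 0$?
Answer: $64$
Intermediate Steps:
$x{\left(s,W \right)} = -7 + 2 W$ ($x{\left(s,W \right)} = -7 + \left(0 s + 2 W\right) = -7 + \left(0 + 2 W\right) = -7 + 2 W$)
$\left(x{\left(3,-4 \right)} + 7\right)^{2} = \left(\left(-7 + 2 \left(-4\right)\right) + 7\right)^{2} = \left(\left(-7 - 8\right) + 7\right)^{2} = \left(-15 + 7\right)^{2} = \left(-8\right)^{2} = 64$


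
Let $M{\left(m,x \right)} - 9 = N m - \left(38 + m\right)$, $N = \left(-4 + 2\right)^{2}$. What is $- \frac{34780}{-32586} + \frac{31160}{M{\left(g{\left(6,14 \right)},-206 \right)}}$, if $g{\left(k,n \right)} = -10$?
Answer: $- \frac{506663870}{961287} \approx -527.07$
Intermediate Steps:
$N = 4$ ($N = \left(-2\right)^{2} = 4$)
$M{\left(m,x \right)} = -29 + 3 m$ ($M{\left(m,x \right)} = 9 + \left(4 m - \left(38 + m\right)\right) = 9 + \left(-38 + 3 m\right) = -29 + 3 m$)
$- \frac{34780}{-32586} + \frac{31160}{M{\left(g{\left(6,14 \right)},-206 \right)}} = - \frac{34780}{-32586} + \frac{31160}{-29 + 3 \left(-10\right)} = \left(-34780\right) \left(- \frac{1}{32586}\right) + \frac{31160}{-29 - 30} = \frac{17390}{16293} + \frac{31160}{-59} = \frac{17390}{16293} + 31160 \left(- \frac{1}{59}\right) = \frac{17390}{16293} - \frac{31160}{59} = - \frac{506663870}{961287}$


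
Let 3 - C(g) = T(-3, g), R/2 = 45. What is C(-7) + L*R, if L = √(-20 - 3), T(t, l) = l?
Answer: 10 + 90*I*√23 ≈ 10.0 + 431.63*I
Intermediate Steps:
R = 90 (R = 2*45 = 90)
C(g) = 3 - g
L = I*√23 (L = √(-23) = I*√23 ≈ 4.7958*I)
C(-7) + L*R = (3 - 1*(-7)) + (I*√23)*90 = (3 + 7) + 90*I*√23 = 10 + 90*I*√23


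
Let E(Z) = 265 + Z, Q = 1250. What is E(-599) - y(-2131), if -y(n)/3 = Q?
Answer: 3416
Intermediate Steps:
y(n) = -3750 (y(n) = -3*1250 = -3750)
E(-599) - y(-2131) = (265 - 599) - 1*(-3750) = -334 + 3750 = 3416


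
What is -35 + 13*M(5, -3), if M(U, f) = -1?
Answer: -48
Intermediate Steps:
-35 + 13*M(5, -3) = -35 + 13*(-1) = -35 - 13 = -48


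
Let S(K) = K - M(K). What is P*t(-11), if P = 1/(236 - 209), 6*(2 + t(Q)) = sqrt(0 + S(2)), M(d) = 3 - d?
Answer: -11/162 ≈ -0.067901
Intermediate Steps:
S(K) = -3 + 2*K (S(K) = K - (3 - K) = K + (-3 + K) = -3 + 2*K)
t(Q) = -11/6 (t(Q) = -2 + sqrt(0 + (-3 + 2*2))/6 = -2 + sqrt(0 + (-3 + 4))/6 = -2 + sqrt(0 + 1)/6 = -2 + sqrt(1)/6 = -2 + (1/6)*1 = -2 + 1/6 = -11/6)
P = 1/27 ≈ 0.037037
P*t(-11) = (1/27)*(-11/6) = -11/162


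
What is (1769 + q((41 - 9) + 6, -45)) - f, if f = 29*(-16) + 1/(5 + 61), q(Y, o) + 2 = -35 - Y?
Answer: 142427/66 ≈ 2158.0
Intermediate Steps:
q(Y, o) = -37 - Y (q(Y, o) = -2 + (-35 - Y) = -37 - Y)
f = -30623/66 (f = -464 + 1/66 = -30623/66 ≈ -463.98)
(1769 + q((41 - 9) + 6, -45)) - f = (1769 + (-37 - ((41 - 9) + 6))) - 1*(-30623/66) = (1769 + (-37 - (32 + 6))) + 30623/66 = (1769 + (-37 - 1*38)) + 30623/66 = (1769 + (-37 - 38)) + 30623/66 = (1769 - 75) + 30623/66 = 1694 + 30623/66 = 142427/66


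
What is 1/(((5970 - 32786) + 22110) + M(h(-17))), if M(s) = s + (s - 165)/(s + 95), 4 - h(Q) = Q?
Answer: -29/135901 ≈ -0.00021339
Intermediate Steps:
h(Q) = 4 - Q
M(s) = s + (-165 + s)/(95 + s)
1/(((5970 - 32786) + 22110) + M(h(-17))) = 1/(((5970 - 32786) + 22110) + (-165 + (4 - 1*(-17))**2 + 96*(4 - 1*(-17)))/(95 + (4 - 1*(-17)))) = 1/((-26816 + 22110) + (-165 + (4 + 17)**2 + 96*(4 + 17))/(95 + (4 + 17))) = 1/(-4706 + (-165 + 21**2 + 96*21)/(95 + 21)) = 1/(-4706 + (-165 + 441 + 2016)/116) = 1/(-4706 + (1/116)*2292) = 1/(-4706 + 573/29) = 1/(-135901/29) = -29/135901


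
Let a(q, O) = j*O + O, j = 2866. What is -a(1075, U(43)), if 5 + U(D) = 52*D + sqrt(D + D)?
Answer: -6396277 - 2867*sqrt(86) ≈ -6.4229e+6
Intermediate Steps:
U(D) = -5 + 52*D + sqrt(2)*sqrt(D) (U(D) = -5 + (52*D + sqrt(D + D)) = -5 + (52*D + sqrt(2*D)) = -5 + (52*D + sqrt(2)*sqrt(D)) = -5 + 52*D + sqrt(2)*sqrt(D))
a(q, O) = 2867*O (a(q, O) = 2866*O + O = 2867*O)
-a(1075, U(43)) = -2867*(-5 + 52*43 + sqrt(2)*sqrt(43)) = -2867*(-5 + 2236 + sqrt(86)) = -2867*(2231 + sqrt(86)) = -(6396277 + 2867*sqrt(86)) = -6396277 - 2867*sqrt(86)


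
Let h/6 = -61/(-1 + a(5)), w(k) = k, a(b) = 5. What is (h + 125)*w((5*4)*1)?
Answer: 670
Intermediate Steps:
h = -183/2 (h = 6*(-61/(-1 + 5)) = 6*(-61/4) = -183/2 ≈ -91.500)
(h + 125)*w((5*4)*1) = (-183/2 + 125)*((5*4)*1) = 67*(20*1)/2 = (67/2)*20 = 670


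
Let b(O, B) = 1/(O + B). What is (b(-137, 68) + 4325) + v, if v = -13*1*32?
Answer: 269720/69 ≈ 3909.0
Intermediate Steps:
b(O, B) = 1/(B + O)
v = -416 (v = -13*32 = -416)
(b(-137, 68) + 4325) + v = (1/(68 - 137) + 4325) - 416 = (1/(-69) + 4325) - 416 = (-1/69 + 4325) - 416 = 298424/69 - 416 = 269720/69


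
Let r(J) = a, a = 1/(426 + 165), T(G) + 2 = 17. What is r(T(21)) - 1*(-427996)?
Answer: 252945637/591 ≈ 4.2800e+5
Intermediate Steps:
T(G) = 15 (T(G) = -2 + 17 = 15)
a = 1/591 ≈ 0.0016920
r(J) = 1/591
r(T(21)) - 1*(-427996) = 1/591 - 1*(-427996) = 1/591 + 427996 = 252945637/591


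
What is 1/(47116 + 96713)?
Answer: 1/143829 ≈ 6.9527e-6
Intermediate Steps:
1/(47116 + 96713) = 1/143829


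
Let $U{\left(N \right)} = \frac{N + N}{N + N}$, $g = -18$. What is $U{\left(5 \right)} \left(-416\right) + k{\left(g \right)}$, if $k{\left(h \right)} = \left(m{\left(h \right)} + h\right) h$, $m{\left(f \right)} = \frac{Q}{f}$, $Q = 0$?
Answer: $-92$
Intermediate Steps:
$U{\left(N \right)} = 1$ ($U{\left(N \right)} = \frac{2 N}{2 N} = 2 N \frac{1}{2 N} = 1$)
$m{\left(f \right)} = 0$ ($m{\left(f \right)} = \frac{0}{f} = 0$)
$k{\left(h \right)} = h^{2}$ ($k{\left(h \right)} = \left(0 + h\right) h = h h = h^{2}$)
$U{\left(5 \right)} \left(-416\right) + k{\left(g \right)} = 1 \left(-416\right) + \left(-18\right)^{2} = -416 + 324 = -92$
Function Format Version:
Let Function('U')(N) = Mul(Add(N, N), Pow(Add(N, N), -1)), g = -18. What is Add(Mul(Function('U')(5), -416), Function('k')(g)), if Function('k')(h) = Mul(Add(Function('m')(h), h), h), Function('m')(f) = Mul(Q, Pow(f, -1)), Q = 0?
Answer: -92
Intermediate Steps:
Function('U')(N) = 1 (Function('U')(N) = Mul(Mul(2, N), Pow(Mul(2, N), -1)) = Mul(Mul(2, N), Mul(Rational(1, 2), Pow(N, -1))) = 1)
Function('m')(f) = 0 (Function('m')(f) = Mul(0, Pow(f, -1)) = 0)
Function('k')(h) = Pow(h, 2) (Function('k')(h) = Mul(Add(0, h), h) = Mul(h, h) = Pow(h, 2))
Add(Mul(Function('U')(5), -416), Function('k')(g)) = Add(Mul(1, -416), Pow(-18, 2)) = Add(-416, 324) = -92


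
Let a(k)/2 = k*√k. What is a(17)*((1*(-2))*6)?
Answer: -408*√17 ≈ -1682.2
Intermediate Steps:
a(k) = 2*k^(3/2) (a(k) = 2*(k*√k) = 2*k^(3/2))
a(17)*((1*(-2))*6) = (2*17^(3/2))*((1*(-2))*6) = (2*(17*√17))*(-2*6) = (34*√17)*(-12) = -408*√17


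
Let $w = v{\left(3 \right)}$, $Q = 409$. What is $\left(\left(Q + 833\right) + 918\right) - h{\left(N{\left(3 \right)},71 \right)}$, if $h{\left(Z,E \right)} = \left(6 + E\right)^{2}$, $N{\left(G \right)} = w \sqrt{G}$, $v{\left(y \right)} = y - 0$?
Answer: $-3769$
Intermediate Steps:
$v{\left(y \right)} = y$ ($v{\left(y \right)} = y + 0 = y$)
$w = 3$
$N{\left(G \right)} = 3 \sqrt{G}$
$\left(\left(Q + 833\right) + 918\right) - h{\left(N{\left(3 \right)},71 \right)} = \left(\left(409 + 833\right) + 918\right) - \left(6 + 71\right)^{2} = \left(1242 + 918\right) - 77^{2} = 2160 - 5929 = -3769$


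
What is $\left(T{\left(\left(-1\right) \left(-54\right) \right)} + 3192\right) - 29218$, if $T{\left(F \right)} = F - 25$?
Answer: $-25997$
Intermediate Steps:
$T{\left(F \right)} = -25 + F$
$\left(T{\left(\left(-1\right) \left(-54\right) \right)} + 3192\right) - 29218 = \left(\left(-25 - -54\right) + 3192\right) - 29218 = \left(\left(-25 + 54\right) + 3192\right) - 29218 = \left(29 + 3192\right) - 29218 = 3221 - 29218 = -25997$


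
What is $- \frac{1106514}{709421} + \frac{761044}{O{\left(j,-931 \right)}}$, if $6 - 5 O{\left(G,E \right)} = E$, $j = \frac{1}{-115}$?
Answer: $\frac{2698466174002}{664727477} \approx 4059.5$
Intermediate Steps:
$j = - \frac{1}{115} \approx -0.0086956$
$O{\left(G,E \right)} = \frac{6}{5} - \frac{E}{5}$
$- \frac{1106514}{709421} + \frac{761044}{O{\left(j,-931 \right)}} = - \frac{1106514}{709421} + \frac{761044}{\frac{6}{5} - - \frac{931}{5}} = \left(-1106514\right) \frac{1}{709421} + \frac{761044}{\frac{6}{5} + \frac{931}{5}} = - \frac{1106514}{709421} + \frac{761044}{\frac{937}{5}} = - \frac{1106514}{709421} + 761044 \cdot \frac{5}{937} = - \frac{1106514}{709421} + \frac{3805220}{937} = \frac{2698466174002}{664727477}$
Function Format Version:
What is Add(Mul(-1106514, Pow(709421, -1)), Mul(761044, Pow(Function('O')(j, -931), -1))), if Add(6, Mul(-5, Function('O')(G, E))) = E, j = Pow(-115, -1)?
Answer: Rational(2698466174002, 664727477) ≈ 4059.5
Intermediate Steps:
j = Rational(-1, 115) ≈ -0.0086956
Function('O')(G, E) = Add(Rational(6, 5), Mul(Rational(-1, 5), E))
Add(Mul(-1106514, Pow(709421, -1)), Mul(761044, Pow(Function('O')(j, -931), -1))) = Add(Mul(-1106514, Pow(709421, -1)), Mul(761044, Pow(Add(Rational(6, 5), Mul(Rational(-1, 5), -931)), -1))) = Add(Mul(-1106514, Rational(1, 709421)), Mul(761044, Pow(Add(Rational(6, 5), Rational(931, 5)), -1))) = Add(Rational(-1106514, 709421), Mul(761044, Pow(Rational(937, 5), -1))) = Add(Rational(-1106514, 709421), Mul(761044, Rational(5, 937))) = Add(Rational(-1106514, 709421), Rational(3805220, 937)) = Rational(2698466174002, 664727477)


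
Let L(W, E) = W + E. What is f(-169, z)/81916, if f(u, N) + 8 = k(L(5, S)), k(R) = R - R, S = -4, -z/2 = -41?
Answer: -2/20479 ≈ -9.7661e-5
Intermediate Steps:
z = 82 (z = -2*(-41) = 82)
L(W, E) = E + W
k(R) = 0
f(u, N) = -8 (f(u, N) = -8 + 0 = -8)
f(-169, z)/81916 = -8/81916 = -8*1/81916 = -2/20479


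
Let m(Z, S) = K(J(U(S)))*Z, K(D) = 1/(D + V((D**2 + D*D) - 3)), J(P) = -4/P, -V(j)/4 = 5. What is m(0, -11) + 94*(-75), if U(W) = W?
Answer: -7050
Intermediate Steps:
V(j) = -20 (V(j) = -4*5 = -20)
K(D) = 1/(-20 + D) (K(D) = 1/(D - 20) = 1/(-20 + D))
m(Z, S) = Z/(-20 - 4/S)
m(0, -11) + 94*(-75) = -1*(-11)*0/(4 + 20*(-11)) + 94*(-75) = -1*(-11)*0/(4 - 220) - 7050 = -1*(-11)*0/(-216) - 7050 = -1*(-11)*0*(-1/216) - 7050 = 0 - 7050 = -7050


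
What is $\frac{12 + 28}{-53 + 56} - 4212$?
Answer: $- \frac{12596}{3} \approx -4198.7$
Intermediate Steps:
$\frac{12 + 28}{-53 + 56} - 4212 = \frac{40}{3} - 4212 = - \frac{12596}{3}$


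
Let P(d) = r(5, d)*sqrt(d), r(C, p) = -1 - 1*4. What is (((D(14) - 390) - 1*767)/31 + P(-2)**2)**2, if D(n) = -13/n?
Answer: 1437243921/188356 ≈ 7630.5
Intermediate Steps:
r(C, p) = -5 (r(C, p) = -1 - 4 = -5)
P(d) = -5*sqrt(d)
(((D(14) - 390) - 1*767)/31 + P(-2)**2)**2 = (((-13/14 - 390) - 1*767)/31 + (-5*I*sqrt(2))**2)**2 = (((-13*1/14 - 390) - 767)*(1/31) + (-5*I*sqrt(2))**2)**2 = (((-13/14 - 390) - 767)*(1/31) + (-5*I*sqrt(2))**2)**2 = ((-5473/14 - 767)*(1/31) - 50)**2 = (-16211/14*1/31 - 50)**2 = (-16211/434 - 50)**2 = (-37911/434)**2 = 1437243921/188356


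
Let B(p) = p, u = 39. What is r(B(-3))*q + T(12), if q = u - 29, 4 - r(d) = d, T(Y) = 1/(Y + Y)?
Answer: 1681/24 ≈ 70.042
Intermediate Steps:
T(Y) = 1/(2*Y)
r(d) = 4 - d
q = 10 (q = 39 - 29 = 10)
r(B(-3))*q + T(12) = (4 - 1*(-3))*10 + (1/2)/12 = (4 + 3)*10 + (1/2)*(1/12) = 7*10 + 1/24 = 70 + 1/24 = 1681/24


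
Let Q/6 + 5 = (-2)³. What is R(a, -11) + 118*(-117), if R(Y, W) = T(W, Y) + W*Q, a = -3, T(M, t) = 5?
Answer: -12943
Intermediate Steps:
Q = -78 (Q = -30 + 6*(-2)³ = -30 + 6*(-8) = -30 - 48 = -78)
R(Y, W) = 5 - 78*W (R(Y, W) = 5 + W*(-78) = 5 - 78*W)
R(a, -11) + 118*(-117) = (5 - 78*(-11)) + 118*(-117) = (5 + 858) - 13806 = 863 - 13806 = -12943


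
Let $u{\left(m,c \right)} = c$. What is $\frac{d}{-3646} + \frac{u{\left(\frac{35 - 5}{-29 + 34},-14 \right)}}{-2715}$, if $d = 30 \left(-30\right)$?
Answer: $\frac{1247272}{4949445} \approx 0.252$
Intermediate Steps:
$d = -900$
$\frac{d}{-3646} + \frac{u{\left(\frac{35 - 5}{-29 + 34},-14 \right)}}{-2715} = - \frac{900}{-3646} - \frac{14}{-2715} = \left(-900\right) \left(- \frac{1}{3646}\right) - - \frac{14}{2715} = \frac{450}{1823} + \frac{14}{2715} = \frac{1247272}{4949445}$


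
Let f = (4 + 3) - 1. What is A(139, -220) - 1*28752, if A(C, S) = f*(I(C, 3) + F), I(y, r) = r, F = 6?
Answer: -28698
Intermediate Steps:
f = 6 (f = 7 - 1 = 6)
A(C, S) = 54 (A(C, S) = 6*(3 + 6) = 6*9 = 54)
A(139, -220) - 1*28752 = 54 - 1*28752 = 54 - 28752 = -28698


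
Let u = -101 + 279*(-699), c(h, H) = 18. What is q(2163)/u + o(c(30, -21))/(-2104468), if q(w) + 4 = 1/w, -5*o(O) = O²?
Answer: 56943150601/1110235468778310 ≈ 5.1289e-5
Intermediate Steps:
o(O) = -O²/5
q(w) = -4 + 1/w
u = -195122 (u = -101 - 195021 = -195122)
q(2163)/u + o(c(30, -21))/(-2104468) = (-4 + 1/2163)/(-195122) - ⅕*18²/(-2104468) = (-4 + 1/2163)*(-1/195122) - ⅕*324*(-1/2104468) = -8651/2163*(-1/195122) - 324/5*(-1/2104468) = 8651/422048886 + 81/2630585 = 56943150601/1110235468778310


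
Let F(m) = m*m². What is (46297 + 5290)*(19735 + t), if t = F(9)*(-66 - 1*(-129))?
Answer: 3387305594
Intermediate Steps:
F(m) = m³
t = 45927 (t = 9³*(-66 - 1*(-129)) = 729*(-66 + 129) = 729*63 = 45927)
(46297 + 5290)*(19735 + t) = (46297 + 5290)*(19735 + 45927) = 51587*65662 = 3387305594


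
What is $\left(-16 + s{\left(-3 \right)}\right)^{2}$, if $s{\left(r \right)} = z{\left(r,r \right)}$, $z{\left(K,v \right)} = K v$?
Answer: $49$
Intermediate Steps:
$s{\left(r \right)} = r^{2}$ ($s{\left(r \right)} = r r = r^{2}$)
$\left(-16 + s{\left(-3 \right)}\right)^{2} = \left(-16 + \left(-3\right)^{2}\right)^{2} = \left(-16 + 9\right)^{2} = \left(-7\right)^{2} = 49$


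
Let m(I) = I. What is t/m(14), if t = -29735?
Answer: -29735/14 ≈ -2123.9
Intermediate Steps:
t/m(14) = -29735/14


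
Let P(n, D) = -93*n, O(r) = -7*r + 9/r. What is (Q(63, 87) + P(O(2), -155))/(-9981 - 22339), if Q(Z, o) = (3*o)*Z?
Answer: -34653/64640 ≈ -0.53609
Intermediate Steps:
Q(Z, o) = 3*Z*o
(Q(63, 87) + P(O(2), -155))/(-9981 - 22339) = (3*63*87 - 93*(-7*2 + 9/2))/(-9981 - 22339) = (16443 - 93*(-14 + 9*(½)))/(-32320) = (16443 - 93*(-14 + 9/2))*(-1/32320) = (16443 - 93*(-19/2))*(-1/32320) = (16443 + 1767/2)*(-1/32320) = (34653/2)*(-1/32320) = -34653/64640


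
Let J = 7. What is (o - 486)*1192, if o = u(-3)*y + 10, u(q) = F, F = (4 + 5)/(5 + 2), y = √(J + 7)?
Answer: -567392 + 10728*√14/7 ≈ -5.6166e+5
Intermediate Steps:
y = √14 (y = √(7 + 7) = √14 ≈ 3.7417)
F = 9/7 ≈ 1.2857
u(q) = 9/7
o = 10 + 9*√14/7 (o = 9*√14/7 + 10 = 10 + 9*√14/7 ≈ 14.811)
(o - 486)*1192 = ((10 + 9*√14/7) - 486)*1192 = (-476 + 9*√14/7)*1192 = -567392 + 10728*√14/7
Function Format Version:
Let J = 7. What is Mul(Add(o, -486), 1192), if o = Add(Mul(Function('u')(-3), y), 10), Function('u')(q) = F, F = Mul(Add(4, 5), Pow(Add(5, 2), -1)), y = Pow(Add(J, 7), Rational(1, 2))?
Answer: Add(-567392, Mul(Rational(10728, 7), Pow(14, Rational(1, 2)))) ≈ -5.6166e+5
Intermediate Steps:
y = Pow(14, Rational(1, 2)) (y = Pow(Add(7, 7), Rational(1, 2)) = Pow(14, Rational(1, 2)) ≈ 3.7417)
F = Rational(9, 7) (F = Mul(9, Pow(7, -1)) = Mul(9, Rational(1, 7)) = Rational(9, 7) ≈ 1.2857)
Function('u')(q) = Rational(9, 7)
o = Add(10, Mul(Rational(9, 7), Pow(14, Rational(1, 2)))) (o = Add(Mul(Rational(9, 7), Pow(14, Rational(1, 2))), 10) = Add(10, Mul(Rational(9, 7), Pow(14, Rational(1, 2)))) ≈ 14.811)
Mul(Add(o, -486), 1192) = Mul(Add(Add(10, Mul(Rational(9, 7), Pow(14, Rational(1, 2)))), -486), 1192) = Mul(Add(-476, Mul(Rational(9, 7), Pow(14, Rational(1, 2)))), 1192) = Add(-567392, Mul(Rational(10728, 7), Pow(14, Rational(1, 2))))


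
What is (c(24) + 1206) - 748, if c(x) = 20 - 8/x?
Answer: 1433/3 ≈ 477.67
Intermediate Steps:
(c(24) + 1206) - 748 = ((20 - 8/24) + 1206) - 748 = ((20 - 8*1/24) + 1206) - 748 = ((20 - ⅓) + 1206) - 748 = (59/3 + 1206) - 748 = 3677/3 - 748 = 1433/3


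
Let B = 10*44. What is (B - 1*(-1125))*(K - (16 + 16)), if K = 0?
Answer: -50080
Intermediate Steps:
B = 440
(B - 1*(-1125))*(K - (16 + 16)) = (440 - 1*(-1125))*(0 - (16 + 16)) = (440 + 1125)*(0 - 1*32) = 1565*(0 - 32) = 1565*(-32) = -50080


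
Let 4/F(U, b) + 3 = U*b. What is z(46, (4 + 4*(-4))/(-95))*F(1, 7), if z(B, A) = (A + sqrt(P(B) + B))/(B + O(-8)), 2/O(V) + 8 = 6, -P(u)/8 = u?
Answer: 4/1425 + I*sqrt(322)/45 ≈ 0.002807 + 0.39876*I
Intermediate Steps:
P(u) = -8*u
O(V) = -1 (O(V) = 2/(-8 + 6) = 2/(-2) = 2*(-1/2) = -1)
z(B, A) = (A + sqrt(7)*sqrt(-B))/(-1 + B) (z(B, A) = (A + sqrt(-8*B + B))/(B - 1) = (A + sqrt(-7*B))/(-1 + B) = (A + sqrt(7)*sqrt(-B))/(-1 + B))
F(U, b) = 4/(-3 + U*b)
z(46, (4 + 4*(-4))/(-95))*F(1, 7) = (((4 + 4*(-4))/(-95) + sqrt(7)*sqrt(-1*46))/(-1 + 46))*(4/(-3 + 1*7)) = (((4 - 16)*(-1/95) + sqrt(7)*sqrt(-46))/45)*(4/(-3 + 7)) = ((-12*(-1/95) + sqrt(7)*(I*sqrt(46)))/45)*(4/4) = ((12/95 + I*sqrt(322))/45)*(4*(1/4)) = (4/1425 + I*sqrt(322)/45)*1 = 4/1425 + I*sqrt(322)/45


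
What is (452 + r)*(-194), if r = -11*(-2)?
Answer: -91956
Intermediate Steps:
r = 22
(452 + r)*(-194) = (452 + 22)*(-194) = 474*(-194) = -91956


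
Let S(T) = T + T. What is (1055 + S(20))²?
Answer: 1199025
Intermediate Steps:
S(T) = 2*T
(1055 + S(20))² = (1055 + 2*20)² = (1055 + 40)² = 1095² = 1199025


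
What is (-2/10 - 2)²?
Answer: 121/25 ≈ 4.8400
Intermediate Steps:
(-2/10 - 2)² = (-2*⅒ - 2)² = (-⅕ - 2)² = (-11/5)² = 121/25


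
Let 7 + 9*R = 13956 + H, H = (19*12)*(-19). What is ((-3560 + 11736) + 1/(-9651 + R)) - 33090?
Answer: -1924407197/77242 ≈ -24914.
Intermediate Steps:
H = -4332 (H = 228*(-19) = -4332)
R = 9617/9 (R = -7/9 + (13956 - 4332)/9 = -7/9 + (⅑)*9624 = -7/9 + 3208/3 = 9617/9 ≈ 1068.6)
((-3560 + 11736) + 1/(-9651 + R)) - 33090 = ((-3560 + 11736) + 1/(-9651 + 9617/9)) - 33090 = (8176 + 1/(-77242/9)) - 33090 = (8176 - 9/77242) - 33090 = 631530583/77242 - 33090 = -1924407197/77242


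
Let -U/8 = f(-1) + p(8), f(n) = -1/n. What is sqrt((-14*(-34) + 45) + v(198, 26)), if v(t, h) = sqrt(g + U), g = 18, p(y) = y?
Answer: sqrt(521 + 3*I*sqrt(6)) ≈ 22.826 + 0.161*I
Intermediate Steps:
U = -72 (U = -8*(-1/(-1) + 8) = -8*(-1*(-1) + 8) = -8*(1 + 8) = -8*9 = -72)
v(t, h) = 3*I*sqrt(6) (v(t, h) = sqrt(18 - 72) = sqrt(-54) = 3*I*sqrt(6))
sqrt((-14*(-34) + 45) + v(198, 26)) = sqrt((-14*(-34) + 45) + 3*I*sqrt(6)) = sqrt((476 + 45) + 3*I*sqrt(6)) = sqrt(521 + 3*I*sqrt(6))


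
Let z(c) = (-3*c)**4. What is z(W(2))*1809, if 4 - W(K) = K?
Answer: 2344464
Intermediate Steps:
W(K) = 4 - K
z(c) = 81*c**4
z(W(2))*1809 = (81*(4 - 1*2)**4)*1809 = (81*(4 - 2)**4)*1809 = (81*2**4)*1809 = (81*16)*1809 = 1296*1809 = 2344464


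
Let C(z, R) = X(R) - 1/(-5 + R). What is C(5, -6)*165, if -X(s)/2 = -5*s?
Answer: -9885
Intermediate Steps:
X(s) = 10*s (X(s) = -(-10)*s = 10*s)
C(z, R) = -1/(-5 + R) + 10*R (C(z, R) = 10*R - 1/(-5 + R) = -1/(-5 + R) + 10*R)
C(5, -6)*165 = ((-1 - 50*(-6) + 10*(-6)²)/(-5 - 6))*165 = ((-1 + 300 + 10*36)/(-11))*165 = -(-1 + 300 + 360)/11*165 = -1/11*659*165 = -659/11*165 = -9885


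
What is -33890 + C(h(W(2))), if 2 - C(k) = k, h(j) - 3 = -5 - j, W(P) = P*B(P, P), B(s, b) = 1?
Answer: -33884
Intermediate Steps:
W(P) = P (W(P) = P*1 = P)
h(j) = -2 - j (h(j) = 3 + (-5 - j) = -2 - j)
C(k) = 2 - k
-33890 + C(h(W(2))) = -33890 + (2 - (-2 - 1*2)) = -33890 + (2 - (-2 - 2)) = -33890 + (2 - 1*(-4)) = -33890 + (2 + 4) = -33890 + 6 = -33884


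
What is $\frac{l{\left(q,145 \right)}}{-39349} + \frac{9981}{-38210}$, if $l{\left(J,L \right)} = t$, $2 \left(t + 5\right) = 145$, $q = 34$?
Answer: $- \frac{197660772}{751762645} \approx -0.26293$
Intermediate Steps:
$t = \frac{135}{2}$ ($t = -5 + \frac{1}{2} \cdot 145 = -5 + \frac{145}{2} = \frac{135}{2} \approx 67.5$)
$l{\left(J,L \right)} = \frac{135}{2}$
$\frac{l{\left(q,145 \right)}}{-39349} + \frac{9981}{-38210} = \frac{135}{2 \left(-39349\right)} + \frac{9981}{-38210} = \frac{135}{2} \left(- \frac{1}{39349}\right) + 9981 \left(- \frac{1}{38210}\right) = - \frac{135}{78698} - \frac{9981}{38210} = - \frac{197660772}{751762645}$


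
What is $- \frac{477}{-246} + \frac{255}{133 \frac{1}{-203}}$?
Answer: $- \frac{603369}{1558} \approx -387.27$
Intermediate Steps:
$- \frac{477}{-246} + \frac{255}{133 \frac{1}{-203}} = \left(-477\right) \left(- \frac{1}{246}\right) + \frac{255}{133 \left(- \frac{1}{203}\right)} = \frac{159}{82} + \frac{255}{- \frac{19}{29}} = \frac{159}{82} + 255 \left(- \frac{29}{19}\right) = \frac{159}{82} - \frac{7395}{19} = - \frac{603369}{1558}$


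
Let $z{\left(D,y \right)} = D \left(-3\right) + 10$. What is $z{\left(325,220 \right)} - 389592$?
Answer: $-390557$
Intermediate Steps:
$z{\left(D,y \right)} = 10 - 3 D$ ($z{\left(D,y \right)} = - 3 D + 10 = 10 - 3 D$)
$z{\left(325,220 \right)} - 389592 = \left(10 - 975\right) - 389592 = -965 - 389592 = -390557$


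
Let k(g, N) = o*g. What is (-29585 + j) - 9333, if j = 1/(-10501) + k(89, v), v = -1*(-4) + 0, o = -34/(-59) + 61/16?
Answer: -381919953309/9912944 ≈ -38527.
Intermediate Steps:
o = 4143/944 (o = -34*(-1/59) + 61*(1/16) = 34/59 + 61/16 = 4143/944 ≈ 4.3888)
v = 4 (v = 4 + 0 = 4)
k(g, N) = 4143*g/944
j = 3872001283/9912944 (j = 1/(-10501) + (4143/944)*89 = -1/10501 + 368727/944 = 3872001283/9912944 ≈ 390.60)
(-29585 + j) - 9333 = (-29585 + 3872001283/9912944) - 9333 = -289402446957/9912944 - 9333 = -381919953309/9912944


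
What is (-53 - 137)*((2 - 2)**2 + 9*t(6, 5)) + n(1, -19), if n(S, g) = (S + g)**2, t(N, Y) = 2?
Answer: -3096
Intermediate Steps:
(-53 - 137)*((2 - 2)**2 + 9*t(6, 5)) + n(1, -19) = (-53 - 137)*((2 - 2)**2 + 9*2) + (1 - 19)**2 = -190*(0**2 + 18) + (-18)**2 = -190*(0 + 18) + 324 = -190*18 + 324 = -3420 + 324 = -3096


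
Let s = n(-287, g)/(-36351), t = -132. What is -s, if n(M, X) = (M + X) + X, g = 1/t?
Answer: -18943/2399166 ≈ -0.0078957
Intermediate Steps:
g = -1/132 (g = 1/(-132) = -1/132 ≈ -0.0075758)
n(M, X) = M + 2*X
s = 18943/2399166 (s = (-287 + 2*(-1/132))/(-36351) = (-287 - 1/66)*(-1/36351) = -18943/66*(-1/36351) = 18943/2399166 ≈ 0.0078957)
-s = -1*18943/2399166 = -18943/2399166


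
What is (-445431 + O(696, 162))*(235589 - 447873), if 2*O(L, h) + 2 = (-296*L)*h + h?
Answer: 3636986835748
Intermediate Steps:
O(L, h) = -1 + h/2 - 148*L*h (O(L, h) = -1 + ((-296*L)*h + h)/2 = -1 + (-296*L*h + h)/2 = -1 + (h - 296*L*h)/2 = -1 + (h/2 - 148*L*h) = -1 + h/2 - 148*L*h)
(-445431 + O(696, 162))*(235589 - 447873) = (-445431 + (-1 + (½)*162 - 148*696*162))*(235589 - 447873) = (-445431 + (-1 + 81 - 16687296))*(-212284) = (-445431 - 16687216)*(-212284) = -17132647*(-212284) = 3636986835748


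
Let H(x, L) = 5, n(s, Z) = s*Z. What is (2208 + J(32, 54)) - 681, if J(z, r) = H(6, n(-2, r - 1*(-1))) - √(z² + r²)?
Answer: 1532 - 2*√985 ≈ 1469.2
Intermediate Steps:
n(s, Z) = Z*s
J(z, r) = 5 - √(r² + z²) (J(z, r) = 5 - √(z² + r²) = 5 - √(r² + z²))
(2208 + J(32, 54)) - 681 = (2208 + (5 - √(54² + 32²))) - 681 = (2208 + (5 - √(2916 + 1024))) - 681 = (2208 + (5 - √3940)) - 681 = (2208 + (5 - 2*√985)) - 681 = (2213 - 2*√985) - 681 = 1532 - 2*√985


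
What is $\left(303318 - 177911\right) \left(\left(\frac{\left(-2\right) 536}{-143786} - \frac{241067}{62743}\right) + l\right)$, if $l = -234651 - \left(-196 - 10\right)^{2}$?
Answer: $- \frac{156745768832993398372}{4510782499} \approx -3.4749 \cdot 10^{10}$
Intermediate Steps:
$l = -277087$ ($l = -234651 - \left(-206\right)^{2} = -234651 - 42436 = -277087$)
$\left(303318 - 177911\right) \left(\left(\frac{\left(-2\right) 536}{-143786} - \frac{241067}{62743}\right) + l\right) = \left(303318 - 177911\right) \left(\left(\frac{\left(-2\right) 536}{-143786} - \frac{241067}{62743}\right) - 277087\right) = 125407 \left(\left(\left(-1072\right) \left(- \frac{1}{143786}\right) - \frac{241067}{62743}\right) - 277087\right) = 125407 \left(\left(\frac{536}{71893} - \frac{241067}{62743}\right) - 277087\right) = 125407 \left(- \frac{17297399583}{4510782499} - 277087\right) = 125407 \left(- \frac{1249896487699996}{4510782499}\right) = - \frac{156745768832993398372}{4510782499}$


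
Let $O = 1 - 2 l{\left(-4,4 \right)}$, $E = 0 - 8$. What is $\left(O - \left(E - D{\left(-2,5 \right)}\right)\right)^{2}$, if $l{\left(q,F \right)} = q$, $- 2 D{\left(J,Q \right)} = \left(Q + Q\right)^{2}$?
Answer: $1089$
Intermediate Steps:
$D{\left(J,Q \right)} = - 2 Q^{2}$ ($D{\left(J,Q \right)} = - \frac{\left(Q + Q\right)^{2}}{2} = - \frac{\left(2 Q\right)^{2}}{2} = - \frac{4 Q^{2}}{2} = - 2 Q^{2}$)
$E = -8$ ($E = 0 - 8 = -8$)
$O = 9$ ($O = 1 - -8 = 1 + 8 = 9$)
$\left(O - \left(E - D{\left(-2,5 \right)}\right)\right)^{2} = \left(9 - \left(-8 + 2 \cdot 5^{2}\right)\right)^{2} = \left(9 + \left(\left(-2\right) 25 + 8\right)\right)^{2} = \left(9 + \left(-50 + 8\right)\right)^{2} = \left(9 - 42\right)^{2} = \left(-33\right)^{2} = 1089$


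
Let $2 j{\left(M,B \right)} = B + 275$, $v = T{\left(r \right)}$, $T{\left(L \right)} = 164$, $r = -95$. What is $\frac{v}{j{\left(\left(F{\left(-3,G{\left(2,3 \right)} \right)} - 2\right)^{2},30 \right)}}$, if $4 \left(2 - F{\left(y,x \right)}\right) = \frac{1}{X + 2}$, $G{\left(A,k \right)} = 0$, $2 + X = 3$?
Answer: $\frac{328}{305} \approx 1.0754$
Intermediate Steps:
$X = 1$ ($X = -2 + 3 = 1$)
$F{\left(y,x \right)} = \frac{23}{12}$ ($F{\left(y,x \right)} = 2 - \frac{1}{4 \left(1 + 2\right)} = 2 - \frac{1}{4 \cdot 3} = 2 - \frac{1}{12} = \frac{23}{12}$)
$v = 164$
$j{\left(M,B \right)} = \frac{275}{2} + \frac{B}{2}$ ($j{\left(M,B \right)} = \frac{B + 275}{2} = \frac{275 + B}{2} = \frac{275}{2} + \frac{B}{2}$)
$\frac{v}{j{\left(\left(F{\left(-3,G{\left(2,3 \right)} \right)} - 2\right)^{2},30 \right)}} = \frac{164}{\frac{275}{2} + \frac{1}{2} \cdot 30} = \frac{164}{\frac{275}{2} + 15} = \frac{164}{\frac{305}{2}} = 164 \cdot \frac{2}{305} = \frac{328}{305}$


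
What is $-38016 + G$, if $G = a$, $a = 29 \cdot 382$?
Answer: $-26938$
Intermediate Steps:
$a = 11078$
$G = 11078$
$-38016 + G = -38016 + 11078 = -26938$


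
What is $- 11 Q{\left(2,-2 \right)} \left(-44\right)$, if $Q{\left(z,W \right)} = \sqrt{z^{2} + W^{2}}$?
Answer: $968 \sqrt{2} \approx 1369.0$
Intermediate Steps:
$Q{\left(z,W \right)} = \sqrt{W^{2} + z^{2}}$
$- 11 Q{\left(2,-2 \right)} \left(-44\right) = - 11 \sqrt{\left(-2\right)^{2} + 2^{2}} \left(-44\right) = - 11 \sqrt{4 + 4} \left(-44\right) = - 11 \sqrt{8} \left(-44\right) = - 11 \cdot 2 \sqrt{2} \left(-44\right) = - 22 \sqrt{2} \left(-44\right) = 968 \sqrt{2}$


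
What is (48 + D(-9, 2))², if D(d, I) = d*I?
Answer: 900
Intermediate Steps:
D(d, I) = I*d
(48 + D(-9, 2))² = (48 + 2*(-9))² = (48 - 18)² = 30² = 900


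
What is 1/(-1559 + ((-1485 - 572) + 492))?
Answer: -1/3124 ≈ -0.00032010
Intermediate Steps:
1/(-1559 + ((-1485 - 572) + 492)) = 1/(-1559 + (-2057 + 492)) = 1/(-1559 - 1565) = 1/(-3124) = -1/3124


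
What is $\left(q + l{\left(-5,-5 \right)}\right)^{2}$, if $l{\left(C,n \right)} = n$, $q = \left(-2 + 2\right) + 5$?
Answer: $0$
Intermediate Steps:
$q = 5$ ($q = 0 + 5 = 5$)
$\left(q + l{\left(-5,-5 \right)}\right)^{2} = \left(5 - 5\right)^{2} = 0^{2} = 0$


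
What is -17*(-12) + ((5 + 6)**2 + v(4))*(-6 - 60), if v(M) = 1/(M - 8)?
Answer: -15531/2 ≈ -7765.5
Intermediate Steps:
v(M) = 1/(-8 + M)
-17*(-12) + ((5 + 6)**2 + v(4))*(-6 - 60) = -17*(-12) + ((5 + 6)**2 + 1/(-8 + 4))*(-6 - 60) = 204 + (11**2 + 1/(-4))*(-66) = 204 + (121 - 1/4)*(-66) = 204 + (483/4)*(-66) = 204 - 15939/2 = -15531/2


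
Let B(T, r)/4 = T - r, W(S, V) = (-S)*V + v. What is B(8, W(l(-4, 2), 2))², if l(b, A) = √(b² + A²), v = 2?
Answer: 1856 + 768*√5 ≈ 3573.3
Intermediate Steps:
l(b, A) = √(A² + b²)
W(S, V) = 2 - S*V (W(S, V) = (-S)*V + 2 = -S*V + 2 = 2 - S*V)
B(T, r) = -4*r + 4*T (B(T, r) = 4*(T - r) = -4*r + 4*T)
B(8, W(l(-4, 2), 2))² = (-4*(2 - 1*√(2² + (-4)²)*2) + 4*8)² = (-4*(2 - 1*√(4 + 16)*2) + 32)² = (-4*(2 - 1*√20*2) + 32)² = (-4*(2 - 1*2*√5*2) + 32)² = (-4*(2 - 4*√5) + 32)² = ((-8 + 16*√5) + 32)² = (24 + 16*√5)²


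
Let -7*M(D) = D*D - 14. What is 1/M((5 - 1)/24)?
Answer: 252/503 ≈ 0.50099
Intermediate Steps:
M(D) = 2 - D²/7 (M(D) = -(D*D - 14)/7 = -(D² - 14)/7 = -(-14 + D²)/7 = 2 - D²/7)
1/M((5 - 1)/24) = 1/(2 - (5 - 1)²/576/7) = 1/(2 - (4*(1/24))²/7) = 1/(2 - (⅙)²/7) = 1/(2 - ⅐*1/36) = 1/(2 - 1/252) = 1/(503/252) = 252/503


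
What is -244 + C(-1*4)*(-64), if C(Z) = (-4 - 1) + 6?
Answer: -308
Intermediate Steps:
C(Z) = 1 (C(Z) = -5 + 6 = 1)
-244 + C(-1*4)*(-64) = -244 + 1*(-64) = -244 - 64 = -308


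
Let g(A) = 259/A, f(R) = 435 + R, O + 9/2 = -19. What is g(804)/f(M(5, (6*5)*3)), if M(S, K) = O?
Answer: 259/330846 ≈ 0.00078284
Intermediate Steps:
O = -47/2 (O = -9/2 - 19 = -47/2 ≈ -23.500)
M(S, K) = -47/2
g(804)/f(M(5, (6*5)*3)) = (259/804)/(435 - 47/2) = (259*(1/804))/(823/2) = (259/804)*(2/823) = 259/330846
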